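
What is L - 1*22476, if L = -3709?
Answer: -26185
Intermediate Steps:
L - 1*22476 = -3709 - 1*22476 = -3709 - 22476 = -26185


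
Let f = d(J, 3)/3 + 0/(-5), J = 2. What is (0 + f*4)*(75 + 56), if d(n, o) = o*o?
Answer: 1572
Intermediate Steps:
d(n, o) = o²
f = 3 (f = 3²/3 + 0/(-5) = 9*(⅓) + 0*(-⅕) = 3 + 0 = 3)
(0 + f*4)*(75 + 56) = (0 + 3*4)*(75 + 56) = (0 + 12)*131 = 12*131 = 1572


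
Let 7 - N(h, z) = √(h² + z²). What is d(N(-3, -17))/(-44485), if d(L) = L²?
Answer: -347/44485 + 2*√298/6355 ≈ -0.0023676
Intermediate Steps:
N(h, z) = 7 - √(h² + z²)
d(N(-3, -17))/(-44485) = (7 - √((-3)² + (-17)²))²/(-44485) = (7 - √(9 + 289))²*(-1/44485) = (7 - √298)²*(-1/44485) = -(7 - √298)²/44485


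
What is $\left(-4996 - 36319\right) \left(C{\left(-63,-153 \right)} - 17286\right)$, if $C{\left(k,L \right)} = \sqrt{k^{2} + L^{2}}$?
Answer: $714171090 - 4833855 \sqrt{2} \approx 7.0734 \cdot 10^{8}$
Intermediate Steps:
$C{\left(k,L \right)} = \sqrt{L^{2} + k^{2}}$
$\left(-4996 - 36319\right) \left(C{\left(-63,-153 \right)} - 17286\right) = \left(-4996 - 36319\right) \left(\sqrt{\left(-153\right)^{2} + \left(-63\right)^{2}} - 17286\right) = - 41315 \left(\sqrt{23409 + 3969} - 17286\right) = - 41315 \left(\sqrt{27378} - 17286\right) = - 41315 \left(117 \sqrt{2} - 17286\right) = - 41315 \left(-17286 + 117 \sqrt{2}\right) = 714171090 - 4833855 \sqrt{2}$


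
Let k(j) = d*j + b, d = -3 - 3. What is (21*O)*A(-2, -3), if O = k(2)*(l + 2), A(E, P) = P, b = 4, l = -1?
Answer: 504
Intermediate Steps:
d = -6
k(j) = 4 - 6*j (k(j) = -6*j + 4 = 4 - 6*j)
O = -8 (O = (4 - 6*2)*(-1 + 2) = (4 - 12)*1 = -8*1 = -8)
(21*O)*A(-2, -3) = (21*(-8))*(-3) = -168*(-3) = 504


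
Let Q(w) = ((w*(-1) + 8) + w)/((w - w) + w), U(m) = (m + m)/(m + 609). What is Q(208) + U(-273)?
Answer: -165/104 ≈ -1.5865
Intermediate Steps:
U(m) = 2*m/(609 + m) (U(m) = (2*m)/(609 + m) = 2*m/(609 + m))
Q(w) = 8/w (Q(w) = ((-w + 8) + w)/(0 + w) = ((8 - w) + w)/w = 8/w)
Q(208) + U(-273) = 8/208 + 2*(-273)/(609 - 273) = 8*(1/208) + 2*(-273)/336 = 1/26 + 2*(-273)*(1/336) = 1/26 - 13/8 = -165/104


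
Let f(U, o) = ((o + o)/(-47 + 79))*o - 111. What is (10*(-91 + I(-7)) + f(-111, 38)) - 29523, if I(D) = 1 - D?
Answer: -121495/4 ≈ -30374.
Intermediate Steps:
f(U, o) = -111 + o**2/16 (f(U, o) = ((2*o)/32)*o - 111 = ((2*o)*(1/32))*o - 111 = (o/16)*o - 111 = o**2/16 - 111 = -111 + o**2/16)
(10*(-91 + I(-7)) + f(-111, 38)) - 29523 = (10*(-91 + (1 - 1*(-7))) + (-111 + (1/16)*38**2)) - 29523 = (10*(-91 + (1 + 7)) + (-111 + (1/16)*1444)) - 29523 = (10*(-91 + 8) + (-111 + 361/4)) - 29523 = (10*(-83) - 83/4) - 29523 = (-830 - 83/4) - 29523 = -3403/4 - 29523 = -121495/4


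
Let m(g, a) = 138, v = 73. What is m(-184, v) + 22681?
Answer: 22819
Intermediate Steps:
m(-184, v) + 22681 = 138 + 22681 = 22819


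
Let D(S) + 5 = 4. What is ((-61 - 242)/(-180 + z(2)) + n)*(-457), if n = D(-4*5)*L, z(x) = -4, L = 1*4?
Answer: 197881/184 ≈ 1075.4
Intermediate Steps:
L = 4
D(S) = -1 (D(S) = -5 + 4 = -1)
n = -4 (n = -1*4 = -4)
((-61 - 242)/(-180 + z(2)) + n)*(-457) = ((-61 - 242)/(-180 - 4) - 4)*(-457) = (-303/(-184) - 4)*(-457) = (-303*(-1/184) - 4)*(-457) = (303/184 - 4)*(-457) = -433/184*(-457) = 197881/184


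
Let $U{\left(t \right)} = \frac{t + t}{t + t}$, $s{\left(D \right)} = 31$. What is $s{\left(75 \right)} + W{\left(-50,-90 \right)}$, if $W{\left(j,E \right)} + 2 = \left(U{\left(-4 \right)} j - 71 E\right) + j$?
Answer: $6319$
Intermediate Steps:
$U{\left(t \right)} = 1$ ($U{\left(t \right)} = \frac{2 t}{2 t} = 2 t \frac{1}{2 t} = 1$)
$W{\left(j,E \right)} = -2 - 71 E + 2 j$ ($W{\left(j,E \right)} = -2 + \left(\left(1 j - 71 E\right) + j\right) = -2 + \left(\left(j - 71 E\right) + j\right) = -2 - \left(- 2 j + 71 E\right) = -2 - 71 E + 2 j$)
$s{\left(75 \right)} + W{\left(-50,-90 \right)} = 31 - -6288 = 31 + 6288 = 6319$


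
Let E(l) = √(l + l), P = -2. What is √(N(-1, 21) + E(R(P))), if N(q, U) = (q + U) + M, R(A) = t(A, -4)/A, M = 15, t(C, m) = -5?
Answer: √(35 + √5) ≈ 6.1021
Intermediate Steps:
R(A) = -5/A
E(l) = √2*√l (E(l) = √(2*l) = √2*√l)
N(q, U) = 15 + U + q (N(q, U) = (q + U) + 15 = (U + q) + 15 = 15 + U + q)
√(N(-1, 21) + E(R(P))) = √((15 + 21 - 1) + √2*√(-5/(-2))) = √(35 + √2*√(-5*(-½))) = √(35 + √2*√(5/2)) = √(35 + √2*(√10/2)) = √(35 + √5)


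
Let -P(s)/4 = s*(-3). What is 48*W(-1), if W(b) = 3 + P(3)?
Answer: 1872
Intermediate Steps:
P(s) = 12*s (P(s) = -4*s*(-3) = -(-12)*s = 12*s)
W(b) = 39 (W(b) = 3 + 12*3 = 3 + 36 = 39)
48*W(-1) = 48*39 = 1872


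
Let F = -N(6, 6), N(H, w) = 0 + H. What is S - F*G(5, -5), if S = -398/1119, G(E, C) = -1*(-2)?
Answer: 13030/1119 ≈ 11.644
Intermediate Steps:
G(E, C) = 2
N(H, w) = H
F = -6 (F = -1*6 = -6)
S = -398/1119 (S = -398*1/1119 = -398/1119 ≈ -0.35567)
S - F*G(5, -5) = -398/1119 - (-6)*2 = -398/1119 - 1*(-12) = -398/1119 + 12 = 13030/1119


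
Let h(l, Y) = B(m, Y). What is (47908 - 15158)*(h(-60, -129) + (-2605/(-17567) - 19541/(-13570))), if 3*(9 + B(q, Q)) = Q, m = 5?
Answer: -39356825451825/23838419 ≈ -1.6510e+6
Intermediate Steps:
B(q, Q) = -9 + Q/3
h(l, Y) = -9 + Y/3
(47908 - 15158)*(h(-60, -129) + (-2605/(-17567) - 19541/(-13570))) = (47908 - 15158)*((-9 + (⅓)*(-129)) + (-2605/(-17567) - 19541/(-13570))) = 32750*((-9 - 43) + (-2605*(-1/17567) - 19541*(-1/13570))) = 32750*(-52 + (2605/17567 + 19541/13570)) = 32750*(-52 + 378626597/238384190) = 32750*(-12017351283/238384190) = -39356825451825/23838419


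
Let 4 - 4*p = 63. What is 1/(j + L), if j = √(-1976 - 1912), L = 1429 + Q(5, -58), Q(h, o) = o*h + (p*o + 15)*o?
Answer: -8225/405904398 - I*√3/67650733 ≈ -2.0263e-5 - 2.5603e-8*I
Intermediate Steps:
p = -59/4 (p = 1 - ¼*63 = 1 - 63/4 = -59/4 ≈ -14.750)
Q(h, o) = h*o + o*(15 - 59*o/4) (Q(h, o) = o*h + (-59*o/4 + 15)*o = h*o + (15 - 59*o/4)*o = h*o + o*(15 - 59*o/4))
L = -49350 (L = 1429 + (¼)*(-58)*(60 - 59*(-58) + 4*5) = 1429 + (¼)*(-58)*(60 + 3422 + 20) = 1429 + (¼)*(-58)*3502 = 1429 - 50779 = -49350)
j = 36*I*√3 (j = √(-3888) = 36*I*√3 ≈ 62.354*I)
1/(j + L) = 1/(36*I*√3 - 49350) = 1/(-49350 + 36*I*√3)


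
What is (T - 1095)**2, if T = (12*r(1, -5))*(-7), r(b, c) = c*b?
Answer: 455625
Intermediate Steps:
r(b, c) = b*c
T = 420 (T = (12*(1*(-5)))*(-7) = (12*(-5))*(-7) = -60*(-7) = 420)
(T - 1095)**2 = (420 - 1095)**2 = (-675)**2 = 455625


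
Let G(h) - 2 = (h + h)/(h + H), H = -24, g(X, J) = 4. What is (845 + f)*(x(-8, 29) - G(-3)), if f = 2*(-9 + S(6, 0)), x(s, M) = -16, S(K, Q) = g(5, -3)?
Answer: -136940/9 ≈ -15216.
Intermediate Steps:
S(K, Q) = 4
G(h) = 2 + 2*h/(-24 + h) (G(h) = 2 + (h + h)/(h - 24) = 2 + (2*h)/(-24 + h) = 2 + 2*h/(-24 + h))
f = -10 (f = 2*(-9 + 4) = 2*(-5) = -10)
(845 + f)*(x(-8, 29) - G(-3)) = (845 - 10)*(-16 - 4*(-12 - 3)/(-24 - 3)) = 835*(-16 - 4*(-15)/(-27)) = 835*(-16 - 4*(-1)*(-15)/27) = 835*(-16 - 1*20/9) = 835*(-16 - 20/9) = 835*(-164/9) = -136940/9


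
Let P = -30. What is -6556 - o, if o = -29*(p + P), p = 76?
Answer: -5222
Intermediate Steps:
o = -1334 (o = -29*(76 - 30) = -29*46 = -1334)
-6556 - o = -6556 - 1*(-1334) = -6556 + 1334 = -5222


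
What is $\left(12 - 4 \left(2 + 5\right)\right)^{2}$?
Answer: $256$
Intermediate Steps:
$\left(12 - 4 \left(2 + 5\right)\right)^{2} = \left(12 - 28\right)^{2} = \left(-16\right)^{2} = 256$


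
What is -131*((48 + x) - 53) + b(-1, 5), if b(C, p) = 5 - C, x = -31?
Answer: 4722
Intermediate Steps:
-131*((48 + x) - 53) + b(-1, 5) = -131*((48 - 31) - 53) + (5 - 1*(-1)) = -131*(17 - 53) + (5 + 1) = -131*(-36) + 6 = 4716 + 6 = 4722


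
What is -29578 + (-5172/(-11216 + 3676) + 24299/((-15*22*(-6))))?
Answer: -2006283739/67860 ≈ -29565.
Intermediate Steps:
-29578 + (-5172/(-11216 + 3676) + 24299/((-15*22*(-6)))) = -29578 + (-5172/(-7540) + 24299/((-330*(-6)))) = -29578 + (-5172*(-1/7540) + 24299/1980) = -29578 + (1293/1885 + 24299*(1/1980)) = -29578 + (1293/1885 + 2209/180) = -29578 + 879341/67860 = -2006283739/67860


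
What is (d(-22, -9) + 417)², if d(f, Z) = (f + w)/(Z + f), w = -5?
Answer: 167806116/961 ≈ 1.7462e+5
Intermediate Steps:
d(f, Z) = (-5 + f)/(Z + f) (d(f, Z) = (f - 5)/(Z + f) = (-5 + f)/(Z + f))
(d(-22, -9) + 417)² = ((-5 - 22)/(-9 - 22) + 417)² = (-27/(-31) + 417)² = (-1/31*(-27) + 417)² = (27/31 + 417)² = (12954/31)² = 167806116/961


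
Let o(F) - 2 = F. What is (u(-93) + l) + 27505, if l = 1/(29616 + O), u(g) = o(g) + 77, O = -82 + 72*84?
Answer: 978184763/35582 ≈ 27491.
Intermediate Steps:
o(F) = 2 + F
O = 5966 (O = -82 + 6048 = 5966)
u(g) = 79 + g (u(g) = (2 + g) + 77 = 79 + g)
l = 1/35582 (l = 1/(29616 + 5966) = 1/35582 ≈ 2.8104e-5)
(u(-93) + l) + 27505 = ((79 - 93) + 1/35582) + 27505 = (-14 + 1/35582) + 27505 = -498147/35582 + 27505 = 978184763/35582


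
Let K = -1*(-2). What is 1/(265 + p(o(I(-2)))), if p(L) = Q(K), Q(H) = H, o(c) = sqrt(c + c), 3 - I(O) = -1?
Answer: 1/267 ≈ 0.0037453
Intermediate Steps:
K = 2
I(O) = 4 (I(O) = 3 - 1*(-1) = 3 + 1 = 4)
o(c) = sqrt(2)*sqrt(c) (o(c) = sqrt(2*c) = sqrt(2)*sqrt(c))
p(L) = 2
1/(265 + p(o(I(-2)))) = 1/(265 + 2) = 1/267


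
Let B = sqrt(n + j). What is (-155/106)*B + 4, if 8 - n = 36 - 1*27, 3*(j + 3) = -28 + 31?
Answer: 4 - 155*I*sqrt(3)/106 ≈ 4.0 - 2.5327*I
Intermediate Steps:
j = -2 (j = -3 + (-28 + 31)/3 = -3 + (1/3)*3 = -3 + 1 = -2)
n = -1 (n = 8 - (36 - 1*27) = 8 - (36 - 27) = 8 - 1*9 = 8 - 9 = -1)
B = I*sqrt(3) (B = sqrt(-1 - 2) = sqrt(-3) = I*sqrt(3) ≈ 1.732*I)
(-155/106)*B + 4 = (-155/106)*(I*sqrt(3)) + 4 = (-155*1/106)*(I*sqrt(3)) + 4 = -155*I*sqrt(3)/106 + 4 = 4 - 155*I*sqrt(3)/106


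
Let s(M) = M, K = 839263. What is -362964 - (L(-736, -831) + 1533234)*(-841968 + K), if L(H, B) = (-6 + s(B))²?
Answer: 6042074151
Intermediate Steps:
L(H, B) = (-6 + B)²
-362964 - (L(-736, -831) + 1533234)*(-841968 + K) = -362964 - ((-6 - 831)² + 1533234)*(-841968 + 839263) = -362964 - ((-837)² + 1533234)*(-2705) = -362964 - (700569 + 1533234)*(-2705) = -362964 - 2233803*(-2705) = -362964 - 1*(-6042437115) = -362964 + 6042437115 = 6042074151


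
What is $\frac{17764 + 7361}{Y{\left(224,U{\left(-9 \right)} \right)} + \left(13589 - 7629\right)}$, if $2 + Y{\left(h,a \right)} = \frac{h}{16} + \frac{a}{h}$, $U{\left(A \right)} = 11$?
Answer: $\frac{1876000}{445913} \approx 4.2071$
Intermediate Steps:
$Y{\left(h,a \right)} = -2 + \frac{h}{16} + \frac{a}{h}$ ($Y{\left(h,a \right)} = -2 + \left(\frac{h}{16} + \frac{a}{h}\right) = -2 + \frac{h}{16} + \frac{a}{h}$)
$\frac{17764 + 7361}{Y{\left(224,U{\left(-9 \right)} \right)} + \left(13589 - 7629\right)} = \frac{17764 + 7361}{\left(-2 + \frac{1}{16} \cdot 224 + \frac{11}{224}\right) + \left(13589 - 7629\right)} = \frac{25125}{\left(-2 + 14 + 11 \cdot \frac{1}{224}\right) + \left(13589 - 7629\right)} = \frac{25125}{\left(-2 + 14 + \frac{11}{224}\right) + 5960} = \frac{25125}{\frac{2699}{224} + 5960} = \frac{25125}{\frac{1337739}{224}} = 25125 \cdot \frac{224}{1337739} = \frac{1876000}{445913}$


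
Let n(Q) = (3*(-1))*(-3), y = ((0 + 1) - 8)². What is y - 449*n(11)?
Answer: -3992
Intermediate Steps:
y = 49 (y = (1 - 8)² = (-7)² = 49)
n(Q) = 9 (n(Q) = -3*(-3) = 9)
y - 449*n(11) = 49 - 449*9 = 49 - 4041 = -3992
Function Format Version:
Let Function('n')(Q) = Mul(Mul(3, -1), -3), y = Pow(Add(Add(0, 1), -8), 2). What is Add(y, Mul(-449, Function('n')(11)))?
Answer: -3992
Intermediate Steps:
y = 49 (y = Pow(Add(1, -8), 2) = Pow(-7, 2) = 49)
Function('n')(Q) = 9 (Function('n')(Q) = Mul(-3, -3) = 9)
Add(y, Mul(-449, Function('n')(11))) = Add(49, Mul(-449, 9)) = Add(49, -4041) = -3992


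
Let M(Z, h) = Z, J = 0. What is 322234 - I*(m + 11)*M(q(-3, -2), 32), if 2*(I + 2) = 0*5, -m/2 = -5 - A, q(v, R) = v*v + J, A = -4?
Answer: 322468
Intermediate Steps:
q(v, R) = v**2 (q(v, R) = v*v + 0 = v**2 + 0 = v**2)
m = 2 (m = -2*(-5 - 1*(-4)) = -2*(-5 + 4) = -2*(-1) = 2)
I = -2 (I = -2 + (0*5)/2 = -2 + (1/2)*0 = -2 + 0 = -2)
322234 - I*(m + 11)*M(q(-3, -2), 32) = 322234 - (-2*(2 + 11))*(-3)**2 = 322234 - (-2*13)*9 = 322234 - (-26)*9 = 322234 - 1*(-234) = 322234 + 234 = 322468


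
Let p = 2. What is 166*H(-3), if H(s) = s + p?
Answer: -166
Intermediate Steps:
H(s) = 2 + s (H(s) = s + 2 = 2 + s)
166*H(-3) = 166*(2 - 3) = 166*(-1) = -166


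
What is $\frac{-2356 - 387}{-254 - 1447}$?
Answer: $\frac{2743}{1701} \approx 1.6126$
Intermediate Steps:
$\frac{-2356 - 387}{-254 - 1447} = - \frac{2743}{-1701} = \left(-2743\right) \left(- \frac{1}{1701}\right) = \frac{2743}{1701}$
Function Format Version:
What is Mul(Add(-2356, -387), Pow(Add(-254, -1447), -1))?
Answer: Rational(2743, 1701) ≈ 1.6126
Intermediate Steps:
Mul(Add(-2356, -387), Pow(Add(-254, -1447), -1)) = Mul(-2743, Pow(-1701, -1)) = Mul(-2743, Rational(-1, 1701)) = Rational(2743, 1701)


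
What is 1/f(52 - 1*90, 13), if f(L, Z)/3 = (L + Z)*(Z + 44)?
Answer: -1/4275 ≈ -0.00023392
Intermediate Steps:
f(L, Z) = 3*(44 + Z)*(L + Z) (f(L, Z) = 3*((L + Z)*(Z + 44)) = 3*((L + Z)*(44 + Z)) = 3*((44 + Z)*(L + Z)) = 3*(44 + Z)*(L + Z))
1/f(52 - 1*90, 13) = 1/(3*13² + 132*(52 - 1*90) + 132*13 + 3*(52 - 1*90)*13) = 1/(3*169 + 132*(52 - 90) + 1716 + 3*(52 - 90)*13) = 1/(507 + 132*(-38) + 1716 + 3*(-38)*13) = 1/(507 - 5016 + 1716 - 1482) = 1/(-4275) = -1/4275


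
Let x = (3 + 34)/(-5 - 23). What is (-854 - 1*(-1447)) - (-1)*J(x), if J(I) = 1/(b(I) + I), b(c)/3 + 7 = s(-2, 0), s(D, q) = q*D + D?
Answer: 470221/793 ≈ 592.96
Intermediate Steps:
s(D, q) = D + D*q (s(D, q) = D*q + D = D + D*q)
b(c) = -27 (b(c) = -21 + 3*(-2*(1 + 0)) = -21 + 3*(-2*1) = -21 + 3*(-2) = -21 - 6 = -27)
x = -37/28 (x = 37/(-28) = 37*(-1/28) = -37/28 ≈ -1.3214)
J(I) = 1/(-27 + I)
(-854 - 1*(-1447)) - (-1)*J(x) = (-854 - 1*(-1447)) - (-1)/(-27 - 37/28) = (-854 + 1447) - (-1)/(-793/28) = 593 - (-1)*(-28)/793 = 593 - 1*28/793 = 593 - 28/793 = 470221/793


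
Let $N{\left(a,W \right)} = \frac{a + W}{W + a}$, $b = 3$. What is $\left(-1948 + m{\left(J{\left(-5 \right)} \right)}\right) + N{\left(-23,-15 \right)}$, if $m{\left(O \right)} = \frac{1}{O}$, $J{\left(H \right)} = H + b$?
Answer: $- \frac{3895}{2} \approx -1947.5$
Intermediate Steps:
$J{\left(H \right)} = 3 + H$ ($J{\left(H \right)} = H + 3 = 3 + H$)
$N{\left(a,W \right)} = 1$ ($N{\left(a,W \right)} = \frac{W + a}{W + a} = 1$)
$\left(-1948 + m{\left(J{\left(-5 \right)} \right)}\right) + N{\left(-23,-15 \right)} = \left(-1948 + \frac{1}{3 - 5}\right) + 1 = \left(-1948 + \frac{1}{-2}\right) + 1 = \left(-1948 - \frac{1}{2}\right) + 1 = - \frac{3897}{2} + 1 = - \frac{3895}{2}$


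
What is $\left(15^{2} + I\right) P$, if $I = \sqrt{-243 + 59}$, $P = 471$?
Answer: $105975 + 942 i \sqrt{46} \approx 1.0598 \cdot 10^{5} + 6389.0 i$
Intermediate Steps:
$I = 2 i \sqrt{46}$ ($I = \sqrt{-184} = 2 i \sqrt{46} \approx 13.565 i$)
$\left(15^{2} + I\right) P = \left(15^{2} + 2 i \sqrt{46}\right) 471 = \left(225 + 2 i \sqrt{46}\right) 471 = 105975 + 942 i \sqrt{46}$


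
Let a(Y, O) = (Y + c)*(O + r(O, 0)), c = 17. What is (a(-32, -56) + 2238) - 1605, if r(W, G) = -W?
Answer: 633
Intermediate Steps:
a(Y, O) = 0 (a(Y, O) = (Y + 17)*(O - O) = (17 + Y)*0 = 0)
(a(-32, -56) + 2238) - 1605 = (0 + 2238) - 1605 = 2238 - 1605 = 633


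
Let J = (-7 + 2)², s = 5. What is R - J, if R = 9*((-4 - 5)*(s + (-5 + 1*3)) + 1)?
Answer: -259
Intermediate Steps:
J = 25 (J = (-5)² = 25)
R = -234 (R = 9*((-4 - 5)*(5 + (-5 + 1*3)) + 1) = 9*(-9*(5 + (-5 + 3)) + 1) = 9*(-9*(5 - 2) + 1) = 9*(-9*3 + 1) = 9*(-27 + 1) = 9*(-26) = -234)
R - J = -234 - 1*25 = -234 - 25 = -259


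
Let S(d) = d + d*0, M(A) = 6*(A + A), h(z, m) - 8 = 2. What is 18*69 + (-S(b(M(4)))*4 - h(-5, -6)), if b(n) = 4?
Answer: 1216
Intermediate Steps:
h(z, m) = 10 (h(z, m) = 8 + 2 = 10)
M(A) = 12*A (M(A) = 6*(2*A) = 12*A)
S(d) = d (S(d) = d + 0 = d)
18*69 + (-S(b(M(4)))*4 - h(-5, -6)) = 18*69 + (-1*4*4 - 1*10) = 1242 + (-4*4 - 10) = 1242 + (-16 - 10) = 1242 - 26 = 1216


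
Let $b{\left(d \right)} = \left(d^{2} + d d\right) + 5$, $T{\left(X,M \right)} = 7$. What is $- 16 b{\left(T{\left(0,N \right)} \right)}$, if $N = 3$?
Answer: $-1648$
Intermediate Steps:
$b{\left(d \right)} = 5 + 2 d^{2}$ ($b{\left(d \right)} = \left(d^{2} + d^{2}\right) + 5 = 2 d^{2} + 5 = 5 + 2 d^{2}$)
$- 16 b{\left(T{\left(0,N \right)} \right)} = - 16 \left(5 + 2 \cdot 7^{2}\right) = - 16 \left(5 + 2 \cdot 49\right) = - 16 \left(5 + 98\right) = \left(-16\right) 103 = -1648$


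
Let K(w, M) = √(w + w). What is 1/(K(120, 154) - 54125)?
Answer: -10825/585903077 - 4*√15/2929515385 ≈ -1.8481e-5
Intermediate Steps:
K(w, M) = √2*√w (K(w, M) = √(2*w) = √2*√w)
1/(K(120, 154) - 54125) = 1/(√2*√120 - 54125) = 1/(√2*(2*√30) - 54125) = 1/(4*√15 - 54125) = 1/(-54125 + 4*√15)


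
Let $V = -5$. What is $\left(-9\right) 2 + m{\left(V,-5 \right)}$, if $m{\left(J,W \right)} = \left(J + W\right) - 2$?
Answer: $-30$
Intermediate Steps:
$m{\left(J,W \right)} = -2 + J + W$
$\left(-9\right) 2 + m{\left(V,-5 \right)} = \left(-9\right) 2 - 12 = -18 - 12 = -30$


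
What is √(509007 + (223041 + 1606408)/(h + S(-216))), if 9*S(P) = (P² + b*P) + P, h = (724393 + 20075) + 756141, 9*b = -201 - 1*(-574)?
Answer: 2*√2593283878363898346/4514323 ≈ 713.45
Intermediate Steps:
b = 373/9 (b = (-201 - 1*(-574))/9 = (-201 + 574)/9 = (⅑)*373 = 373/9 ≈ 41.444)
h = 1500609 (h = 744468 + 756141 = 1500609)
S(P) = P²/9 + 382*P/81 (S(P) = ((P² + 373*P/9) + P)/9 = (P² + 382*P/9)/9 = P²/9 + 382*P/81)
√(509007 + (223041 + 1606408)/(h + S(-216))) = √(509007 + (223041 + 1606408)/(1500609 + (1/81)*(-216)*(382 + 9*(-216)))) = √(509007 + 1829449/(1500609 + (1/81)*(-216)*(382 - 1944))) = √(509007 + 1829449/(1500609 + (1/81)*(-216)*(-1562))) = √(509007 + 1829449/(1500609 + 12496/3)) = √(509007 + 1829449/(4514323/3)) = √(509007 + 1829449*(3/4514323)) = √(509007 + 5488347/4514323) = √(2297827495608/4514323) = 2*√2593283878363898346/4514323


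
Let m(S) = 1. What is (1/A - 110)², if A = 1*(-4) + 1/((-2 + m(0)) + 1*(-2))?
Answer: 2053489/169 ≈ 12151.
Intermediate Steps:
A = -13/3 (A = 1*(-4) + 1/((-2 + 1) + 1*(-2)) = -4 + 1/(-1 - 2) = -4 + 1/(-3) = -4 - ⅓ = -13/3 ≈ -4.3333)
(1/A - 110)² = (1/(-13/3) - 110)² = (-3/13 - 110)² = (-1433/13)² = 2053489/169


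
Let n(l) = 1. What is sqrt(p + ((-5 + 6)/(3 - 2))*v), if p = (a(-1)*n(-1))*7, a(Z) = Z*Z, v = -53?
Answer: I*sqrt(46) ≈ 6.7823*I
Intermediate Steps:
a(Z) = Z**2
p = 7 (p = ((-1)**2*1)*7 = (1*1)*7 = 1*7 = 7)
sqrt(p + ((-5 + 6)/(3 - 2))*v) = sqrt(7 + ((-5 + 6)/(3 - 2))*(-53)) = sqrt(7 + (1/1)*(-53)) = sqrt(7 + (1*1)*(-53)) = sqrt(7 + 1*(-53)) = sqrt(7 - 53) = sqrt(-46) = I*sqrt(46)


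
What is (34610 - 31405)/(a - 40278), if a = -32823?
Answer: -3205/73101 ≈ -0.043843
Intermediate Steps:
(34610 - 31405)/(a - 40278) = (34610 - 31405)/(-32823 - 40278) = 3205/(-73101) = 3205*(-1/73101) = -3205/73101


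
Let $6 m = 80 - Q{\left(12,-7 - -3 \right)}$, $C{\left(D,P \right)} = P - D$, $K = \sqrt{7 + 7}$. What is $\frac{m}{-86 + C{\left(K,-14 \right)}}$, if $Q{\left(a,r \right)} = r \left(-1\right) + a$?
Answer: $- \frac{1600}{14979} + \frac{16 \sqrt{14}}{14979} \approx -0.10282$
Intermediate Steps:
$K = \sqrt{14} \approx 3.7417$
$Q{\left(a,r \right)} = a - r$ ($Q{\left(a,r \right)} = - r + a = a - r$)
$m = \frac{32}{3}$ ($m = \frac{80 - \left(12 - \left(-7 - -3\right)\right)}{6} = \frac{80 - \left(12 - \left(-7 + 3\right)\right)}{6} = \frac{80 - \left(12 - -4\right)}{6} = \frac{80 - \left(12 + 4\right)}{6} = \frac{80 - 16}{6} = \frac{1}{6} \cdot 64 = \frac{32}{3} \approx 10.667$)
$\frac{m}{-86 + C{\left(K,-14 \right)}} = \frac{32}{3 \left(-86 - \left(14 + \sqrt{14}\right)\right)} = \frac{32}{3 \left(-100 - \sqrt{14}\right)}$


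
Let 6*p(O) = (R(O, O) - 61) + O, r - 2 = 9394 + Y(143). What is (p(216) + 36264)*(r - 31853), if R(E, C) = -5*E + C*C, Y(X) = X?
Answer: -979268485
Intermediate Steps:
r = 9539 (r = 2 + (9394 + 143) = 2 + 9537 = 9539)
R(E, C) = C² - 5*E (R(E, C) = -5*E + C² = C² - 5*E)
p(O) = -61/6 - 2*O/3 + O²/6 (p(O) = (((O² - 5*O) - 61) + O)/6 = ((-61 + O² - 5*O) + O)/6 = (-61 + O² - 4*O)/6 = -61/6 - 2*O/3 + O²/6)
(p(216) + 36264)*(r - 31853) = ((-61/6 - ⅔*216 + (⅙)*216²) + 36264)*(9539 - 31853) = ((-61/6 - 144 + (⅙)*46656) + 36264)*(-22314) = ((-61/6 - 144 + 7776) + 36264)*(-22314) = (45731/6 + 36264)*(-22314) = (263315/6)*(-22314) = -979268485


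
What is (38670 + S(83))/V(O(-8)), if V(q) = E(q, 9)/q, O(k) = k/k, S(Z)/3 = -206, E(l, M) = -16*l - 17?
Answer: -12684/11 ≈ -1153.1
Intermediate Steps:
E(l, M) = -17 - 16*l
S(Z) = -618 (S(Z) = 3*(-206) = -618)
O(k) = 1
V(q) = (-17 - 16*q)/q
(38670 + S(83))/V(O(-8)) = (38670 - 618)/(-16 - 17/1) = 38052/(-16 - 17*1) = 38052/(-16 - 17) = 38052/(-33) = 38052*(-1/33) = -12684/11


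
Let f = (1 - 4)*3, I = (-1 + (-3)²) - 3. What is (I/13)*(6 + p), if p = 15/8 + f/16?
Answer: 45/16 ≈ 2.8125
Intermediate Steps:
I = 5 (I = (-1 + 9) - 3 = 8 - 3 = 5)
f = -9 (f = -3*3 = -9)
p = 21/16 (p = 15/8 - 9/16 = 21/16 ≈ 1.3125)
(I/13)*(6 + p) = (5/13)*(6 + 21/16) = (5*(1/13))*(117/16) = (5/13)*(117/16) = 45/16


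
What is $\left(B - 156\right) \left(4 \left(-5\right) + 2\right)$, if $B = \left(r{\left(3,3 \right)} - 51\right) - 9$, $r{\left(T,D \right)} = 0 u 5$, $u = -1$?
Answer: $3888$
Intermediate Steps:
$r{\left(T,D \right)} = 0$ ($r{\left(T,D \right)} = 0 \left(-1\right) 5 = 0 \cdot 5 = 0$)
$B = -60$ ($B = \left(0 - 51\right) - 9 = -51 - 9 = -60$)
$\left(B - 156\right) \left(4 \left(-5\right) + 2\right) = \left(-60 - 156\right) \left(4 \left(-5\right) + 2\right) = - 216 \left(-20 + 2\right) = \left(-216\right) \left(-18\right) = 3888$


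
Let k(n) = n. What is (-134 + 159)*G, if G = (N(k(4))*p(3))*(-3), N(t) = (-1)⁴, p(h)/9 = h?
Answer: -2025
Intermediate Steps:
p(h) = 9*h
N(t) = 1
G = -81 (G = (1*(9*3))*(-3) = (1*27)*(-3) = 27*(-3) = -81)
(-134 + 159)*G = (-134 + 159)*(-81) = 25*(-81) = -2025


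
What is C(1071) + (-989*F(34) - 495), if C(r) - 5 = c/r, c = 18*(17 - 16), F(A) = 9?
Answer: -1117527/119 ≈ -9391.0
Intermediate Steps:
c = 18 (c = 18*1 = 18)
C(r) = 5 + 18/r
C(1071) + (-989*F(34) - 495) = (5 + 18/1071) + (-989*9 - 495) = (5 + 18*(1/1071)) + (-8901 - 495) = (5 + 2/119) - 9396 = 597/119 - 9396 = -1117527/119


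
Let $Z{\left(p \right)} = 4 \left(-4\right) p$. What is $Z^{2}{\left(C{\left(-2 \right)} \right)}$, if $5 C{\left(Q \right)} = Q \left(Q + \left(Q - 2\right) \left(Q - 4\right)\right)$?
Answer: $\frac{495616}{25} \approx 19825.0$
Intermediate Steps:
$C{\left(Q \right)} = \frac{Q \left(Q + \left(-4 + Q\right) \left(-2 + Q\right)\right)}{5}$ ($C{\left(Q \right)} = \frac{Q \left(Q + \left(Q - 2\right) \left(Q - 4\right)\right)}{5} = \frac{Q \left(Q + \left(-2 + Q\right) \left(-4 + Q\right)\right)}{5} = \frac{Q \left(Q + \left(-4 + Q\right) \left(-2 + Q\right)\right)}{5}$)
$Z{\left(p \right)} = - 16 p$
$Z^{2}{\left(C{\left(-2 \right)} \right)} = \left(- 16 \cdot \frac{1}{5} \left(-2\right) \left(8 + \left(-2\right)^{2} - -10\right)\right)^{2} = \left(- 16 \cdot \frac{1}{5} \left(-2\right) \left(8 + 4 + 10\right)\right)^{2} = \left(- 16 \cdot \frac{1}{5} \left(-2\right) 22\right)^{2} = \left(\left(-16\right) \left(- \frac{44}{5}\right)\right)^{2} = \left(\frac{704}{5}\right)^{2} = \frac{495616}{25}$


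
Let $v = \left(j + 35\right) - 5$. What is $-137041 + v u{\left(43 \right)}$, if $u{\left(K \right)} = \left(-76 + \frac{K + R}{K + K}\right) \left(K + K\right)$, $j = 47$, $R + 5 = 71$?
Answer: $-631920$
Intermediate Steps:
$R = 66$ ($R = -5 + 71 = 66$)
$v = 77$ ($v = \left(47 + 35\right) - 5 = 82 - 5 = 77$)
$u{\left(K \right)} = 2 K \left(-76 + \frac{66 + K}{2 K}\right)$ ($u{\left(K \right)} = \left(-76 + \frac{K + 66}{K + K}\right) \left(K + K\right) = \left(-76 + \frac{66 + K}{2 K}\right) 2 K = 2 K \left(-76 + \frac{66 + K}{2 K}\right)$)
$-137041 + v u{\left(43 \right)} = -137041 + 77 \left(66 - 6493\right) = -137041 + 77 \left(-6427\right) = -137041 - 494879 = -631920$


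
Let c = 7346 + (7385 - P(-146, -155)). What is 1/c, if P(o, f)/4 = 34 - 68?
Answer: 1/14867 ≈ 6.7263e-5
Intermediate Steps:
P(o, f) = -136 (P(o, f) = 4*(34 - 68) = 4*(-34) = -136)
c = 14867 (c = 7346 + (7385 - 1*(-136)) = 7346 + (7385 + 136) = 7346 + 7521 = 14867)
1/c = 1/14867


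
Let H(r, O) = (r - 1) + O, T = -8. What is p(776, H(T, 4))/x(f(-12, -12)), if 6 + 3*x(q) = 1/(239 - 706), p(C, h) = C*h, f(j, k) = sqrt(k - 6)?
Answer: 5435880/2803 ≈ 1939.3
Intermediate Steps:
f(j, k) = sqrt(-6 + k)
H(r, O) = -1 + O + r (H(r, O) = (-1 + r) + O = -1 + O + r)
x(q) = -2803/1401 (x(q) = -2 + 1/(3*(239 - 706)) = -2 + (1/3)/(-467) = -2 + (1/3)*(-1/467) = -2 - 1/1401 = -2803/1401)
p(776, H(T, 4))/x(f(-12, -12)) = (776*(-1 + 4 - 8))/(-2803/1401) = (776*(-5))*(-1401/2803) = -3880*(-1401/2803) = 5435880/2803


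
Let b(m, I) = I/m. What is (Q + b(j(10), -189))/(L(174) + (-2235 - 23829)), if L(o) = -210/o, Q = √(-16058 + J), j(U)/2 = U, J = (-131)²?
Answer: 5481/15117820 - 29*√1103/755891 ≈ -0.00091162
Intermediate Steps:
J = 17161
j(U) = 2*U
Q = √1103 (Q = √(-16058 + 17161) = √1103 ≈ 33.211)
(Q + b(j(10), -189))/(L(174) + (-2235 - 23829)) = (√1103 - 189/(2*10))/(-210/174 + (-2235 - 23829)) = (√1103 - 189/20)/(-210*1/174 - 26064) = (√1103 - 189*1/20)/(-35/29 - 26064) = (√1103 - 189/20)/(-755891/29) = (-189/20 + √1103)*(-29/755891) = 5481/15117820 - 29*√1103/755891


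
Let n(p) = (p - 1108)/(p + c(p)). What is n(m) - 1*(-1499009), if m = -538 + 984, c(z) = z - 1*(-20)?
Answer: 683547773/456 ≈ 1.4990e+6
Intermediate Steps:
c(z) = 20 + z (c(z) = z + 20 = 20 + z)
m = 446
n(p) = (-1108 + p)/(20 + 2*p) (n(p) = (p - 1108)/(p + (20 + p)) = (-1108 + p)/(20 + 2*p))
n(m) - 1*(-1499009) = (-1108 + 446)/(2*(10 + 446)) - 1*(-1499009) = (½)*(-662)/456 + 1499009 = (½)*(1/456)*(-662) + 1499009 = -331/456 + 1499009 = 683547773/456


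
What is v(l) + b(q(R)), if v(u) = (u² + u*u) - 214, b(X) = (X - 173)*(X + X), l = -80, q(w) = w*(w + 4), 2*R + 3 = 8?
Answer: 59933/8 ≈ 7491.6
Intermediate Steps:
R = 5/2 (R = -3/2 + (½)*8 = -3/2 + 4 = 5/2 ≈ 2.5000)
q(w) = w*(4 + w)
b(X) = 2*X*(-173 + X) (b(X) = (-173 + X)*(2*X) = 2*X*(-173 + X))
v(u) = -214 + 2*u² (v(u) = (u² + u²) - 214 = 2*u² - 214 = -214 + 2*u²)
v(l) + b(q(R)) = (-214 + 2*(-80)²) + 2*(5*(4 + 5/2)/2)*(-173 + 5*(4 + 5/2)/2) = (-214 + 2*6400) + 2*((5/2)*(13/2))*(-173 + (5/2)*(13/2)) = (-214 + 12800) + 2*(65/4)*(-173 + 65/4) = 12586 + 2*(65/4)*(-627/4) = 12586 - 40755/8 = 59933/8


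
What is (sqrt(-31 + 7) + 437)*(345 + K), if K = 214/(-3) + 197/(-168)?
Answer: 20005423/168 + 45779*I*sqrt(6)/84 ≈ 1.1908e+5 + 1334.9*I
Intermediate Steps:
K = -12181/168 (K = 214*(-1/3) + 197*(-1/168) = -214/3 - 197/168 = -12181/168 ≈ -72.506)
(sqrt(-31 + 7) + 437)*(345 + K) = (sqrt(-31 + 7) + 437)*(345 - 12181/168) = (sqrt(-24) + 437)*(45779/168) = (2*I*sqrt(6) + 437)*(45779/168) = (437 + 2*I*sqrt(6))*(45779/168) = 20005423/168 + 45779*I*sqrt(6)/84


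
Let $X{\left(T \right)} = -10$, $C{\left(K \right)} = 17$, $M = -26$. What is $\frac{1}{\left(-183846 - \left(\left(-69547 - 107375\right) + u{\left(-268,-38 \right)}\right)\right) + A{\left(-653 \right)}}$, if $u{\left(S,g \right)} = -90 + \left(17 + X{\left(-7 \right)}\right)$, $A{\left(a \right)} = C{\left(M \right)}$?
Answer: $- \frac{1}{6824} \approx -0.00014654$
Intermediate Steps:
$A{\left(a \right)} = 17$
$u{\left(S,g \right)} = -83$ ($u{\left(S,g \right)} = -90 + \left(17 - 10\right) = -90 + 7 = -83$)
$\frac{1}{\left(-183846 - \left(\left(-69547 - 107375\right) + u{\left(-268,-38 \right)}\right)\right) + A{\left(-653 \right)}} = \frac{1}{\left(-183846 - \left(\left(-69547 - 107375\right) - 83\right)\right) + 17} = \frac{1}{\left(-183846 - \left(-176922 - 83\right)\right) + 17} = \frac{1}{\left(-183846 - -177005\right) + 17} = \frac{1}{\left(-183846 + 177005\right) + 17} = \frac{1}{-6841 + 17} = \frac{1}{-6824} = - \frac{1}{6824}$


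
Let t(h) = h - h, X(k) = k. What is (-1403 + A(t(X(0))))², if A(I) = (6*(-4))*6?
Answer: 2393209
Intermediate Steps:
t(h) = 0
A(I) = -144 (A(I) = -24*6 = -144)
(-1403 + A(t(X(0))))² = (-1403 - 144)² = (-1547)² = 2393209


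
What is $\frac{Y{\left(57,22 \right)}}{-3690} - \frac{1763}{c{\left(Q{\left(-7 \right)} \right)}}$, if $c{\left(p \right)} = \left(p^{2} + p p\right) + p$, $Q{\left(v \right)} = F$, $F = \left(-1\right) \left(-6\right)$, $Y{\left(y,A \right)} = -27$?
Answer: $- \frac{180649}{7995} \approx -22.595$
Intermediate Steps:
$F = 6$
$Q{\left(v \right)} = 6$
$c{\left(p \right)} = p + 2 p^{2}$ ($c{\left(p \right)} = \left(p^{2} + p^{2}\right) + p = 2 p^{2} + p = p + 2 p^{2}$)
$\frac{Y{\left(57,22 \right)}}{-3690} - \frac{1763}{c{\left(Q{\left(-7 \right)} \right)}} = - \frac{27}{-3690} - \frac{1763}{6 \left(1 + 2 \cdot 6\right)} = \left(-27\right) \left(- \frac{1}{3690}\right) - \frac{1763}{6 \left(1 + 12\right)} = \frac{3}{410} - \frac{1763}{6 \cdot 13} = \frac{3}{410} - \frac{1763}{78} = - \frac{180649}{7995}$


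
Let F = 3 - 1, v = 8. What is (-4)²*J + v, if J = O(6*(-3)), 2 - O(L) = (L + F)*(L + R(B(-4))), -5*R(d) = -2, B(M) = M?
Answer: -22328/5 ≈ -4465.6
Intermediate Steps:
R(d) = ⅖ (R(d) = -⅕*(-2) = ⅖)
F = 2
O(L) = 2 - (2 + L)*(⅖ + L) (O(L) = 2 - (L + 2)*(L + ⅖) = 2 - (2 + L)*(⅖ + L))
J = -1398/5 (J = 6/5 - (6*(-3))² - 72*(-3)/5 = 6/5 - 1*(-18)² - 12/5*(-18) = 6/5 - 1*324 + 216/5 = 6/5 - 324 + 216/5 = -1398/5 ≈ -279.60)
(-4)²*J + v = (-4)²*(-1398/5) + 8 = 16*(-1398/5) + 8 = -22368/5 + 8 = -22328/5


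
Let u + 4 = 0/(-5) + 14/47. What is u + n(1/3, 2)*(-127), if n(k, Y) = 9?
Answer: -53895/47 ≈ -1146.7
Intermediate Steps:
u = -174/47 (u = -4 + (0/(-5) + 14/47) = -4 + (0*(-1/5) + 14*(1/47)) = -4 + (0 + 14/47) = -4 + 14/47 = -174/47 ≈ -3.7021)
u + n(1/3, 2)*(-127) = -174/47 + 9*(-127) = -174/47 - 1143 = -53895/47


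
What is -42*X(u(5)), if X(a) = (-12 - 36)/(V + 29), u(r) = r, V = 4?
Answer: 672/11 ≈ 61.091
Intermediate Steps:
X(a) = -16/11 (X(a) = (-12 - 36)/(4 + 29) = -48/33 = -48*1/33 = -16/11)
-42*X(u(5)) = -42*(-16/11) = 672/11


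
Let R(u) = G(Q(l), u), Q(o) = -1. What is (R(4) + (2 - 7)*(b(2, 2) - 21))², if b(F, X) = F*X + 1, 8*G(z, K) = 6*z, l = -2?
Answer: 100489/16 ≈ 6280.6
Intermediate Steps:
G(z, K) = 3*z/4 (G(z, K) = (6*z)/8 = 3*z/4)
R(u) = -¾ (R(u) = (¾)*(-1) = -¾)
b(F, X) = 1 + F*X
(R(4) + (2 - 7)*(b(2, 2) - 21))² = (-¾ + (2 - 7)*((1 + 2*2) - 21))² = (-¾ - 5*((1 + 4) - 21))² = (-¾ - 5*(5 - 21))² = (-¾ - 5*(-16))² = (-¾ + 80)² = (317/4)² = 100489/16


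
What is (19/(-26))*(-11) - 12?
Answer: -103/26 ≈ -3.9615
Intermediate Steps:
(19/(-26))*(-11) - 12 = (19*(-1/26))*(-11) - 12 = -19/26*(-11) - 12 = 209/26 - 12 = -103/26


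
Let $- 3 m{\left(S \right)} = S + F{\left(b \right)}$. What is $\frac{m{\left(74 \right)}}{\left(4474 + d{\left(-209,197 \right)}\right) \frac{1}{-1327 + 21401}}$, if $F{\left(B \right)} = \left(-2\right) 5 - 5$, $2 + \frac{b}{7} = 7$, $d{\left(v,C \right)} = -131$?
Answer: $- \frac{1184366}{13029} \approx -90.902$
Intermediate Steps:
$b = 35$ ($b = -14 + 7 \cdot 7 = -14 + 49 = 35$)
$F{\left(B \right)} = -15$ ($F{\left(B \right)} = -10 - 5 = -15$)
$m{\left(S \right)} = 5 - \frac{S}{3}$ ($m{\left(S \right)} = - \frac{S - 15}{3} = - \frac{-15 + S}{3} = 5 - \frac{S}{3}$)
$\frac{m{\left(74 \right)}}{\left(4474 + d{\left(-209,197 \right)}\right) \frac{1}{-1327 + 21401}} = \frac{5 - \frac{74}{3}}{\left(4474 - 131\right) \frac{1}{-1327 + 21401}} = \frac{5 - \frac{74}{3}}{4343 \cdot \frac{1}{20074}} = - \frac{59}{3 \cdot 4343 \cdot \frac{1}{20074}} = - \frac{59}{3 \cdot \frac{4343}{20074}} = \left(- \frac{59}{3}\right) \frac{20074}{4343} = - \frac{1184366}{13029}$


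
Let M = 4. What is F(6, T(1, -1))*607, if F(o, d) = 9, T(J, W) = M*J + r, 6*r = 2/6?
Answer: 5463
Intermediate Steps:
r = 1/18 (r = (2/6)/6 = (2*(⅙))/6 = (⅙)*(⅓) = 1/18 ≈ 0.055556)
T(J, W) = 1/18 + 4*J (T(J, W) = 4*J + 1/18 = 1/18 + 4*J)
F(6, T(1, -1))*607 = 9*607 = 5463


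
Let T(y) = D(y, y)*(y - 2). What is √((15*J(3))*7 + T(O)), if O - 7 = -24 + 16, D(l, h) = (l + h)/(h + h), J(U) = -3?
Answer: I*√318 ≈ 17.833*I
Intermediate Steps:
D(l, h) = (h + l)/(2*h) (D(l, h) = (h + l)/((2*h)) = (h + l)*(1/(2*h)) = (h + l)/(2*h))
O = -1 (O = 7 + (-24 + 16) = 7 - 8 = -1)
T(y) = -2 + y (T(y) = ((y + y)/(2*y))*(y - 2) = ((2*y)/(2*y))*(-2 + y) = 1*(-2 + y) = -2 + y)
√((15*J(3))*7 + T(O)) = √((15*(-3))*7 + (-2 - 1)) = √(-45*7 - 3) = √(-315 - 3) = √(-318) = I*√318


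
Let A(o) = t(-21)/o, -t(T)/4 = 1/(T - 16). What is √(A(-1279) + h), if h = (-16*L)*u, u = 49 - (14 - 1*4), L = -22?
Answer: 2*√7685848393805/47323 ≈ 117.17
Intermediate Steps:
u = 39 (u = 49 - (14 - 4) = 49 - 1*10 = 49 - 10 = 39)
t(T) = -4/(-16 + T) (t(T) = -4/(T - 16) = -4/(-16 + T))
h = 13728 (h = -16*(-22)*39 = 352*39 = 13728)
A(o) = 4/(37*o) (A(o) = (-4/(-16 - 21))/o = (-4/(-37))/o = (-4*(-1/37))/o = 4/(37*o))
√(A(-1279) + h) = √((4/37)/(-1279) + 13728) = √((4/37)*(-1/1279) + 13728) = √(-4/47323 + 13728) = √(649650140/47323) = 2*√7685848393805/47323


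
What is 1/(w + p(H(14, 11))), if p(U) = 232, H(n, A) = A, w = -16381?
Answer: -1/16149 ≈ -6.1923e-5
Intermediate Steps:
1/(w + p(H(14, 11))) = 1/(-16381 + 232) = 1/(-16149) = -1/16149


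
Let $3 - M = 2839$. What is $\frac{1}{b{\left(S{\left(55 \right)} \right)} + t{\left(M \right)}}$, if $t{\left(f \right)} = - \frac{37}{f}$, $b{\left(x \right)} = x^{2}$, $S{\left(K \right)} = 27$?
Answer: $\frac{2836}{2067481} \approx 0.0013717$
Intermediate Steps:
$M = -2836$ ($M = 3 - 2839 = -2836$)
$\frac{1}{b{\left(S{\left(55 \right)} \right)} + t{\left(M \right)}} = \frac{1}{27^{2} - \frac{37}{-2836}} = \frac{1}{729 - - \frac{37}{2836}} = \frac{1}{729 + \frac{37}{2836}} = \frac{1}{\frac{2067481}{2836}} = \frac{2836}{2067481}$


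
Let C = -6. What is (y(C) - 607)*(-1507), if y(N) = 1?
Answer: 913242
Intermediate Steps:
(y(C) - 607)*(-1507) = (1 - 607)*(-1507) = -606*(-1507) = 913242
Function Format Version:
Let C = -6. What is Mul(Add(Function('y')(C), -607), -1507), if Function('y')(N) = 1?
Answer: 913242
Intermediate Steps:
Mul(Add(Function('y')(C), -607), -1507) = Mul(Add(1, -607), -1507) = Mul(-606, -1507) = 913242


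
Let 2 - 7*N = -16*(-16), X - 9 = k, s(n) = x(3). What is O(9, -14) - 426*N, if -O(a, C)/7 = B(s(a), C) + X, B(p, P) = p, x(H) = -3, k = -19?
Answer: 108841/7 ≈ 15549.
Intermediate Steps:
s(n) = -3
X = -10 (X = 9 - 19 = -10)
N = -254/7 (N = 2/7 - (-16)*(-16)/7 = 2/7 - 1/7*256 = 2/7 - 256/7 = -254/7 ≈ -36.286)
O(a, C) = 91 (O(a, C) = -7*(-3 - 10) = -7*(-13) = 91)
O(9, -14) - 426*N = 91 - 426*(-254/7) = 91 + 108204/7 = 108841/7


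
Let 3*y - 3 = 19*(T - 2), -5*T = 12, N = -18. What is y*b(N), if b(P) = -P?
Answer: -2418/5 ≈ -483.60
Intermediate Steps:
T = -12/5 (T = -1/5*12 = -12/5 ≈ -2.4000)
y = -403/15 (y = 1 + (19*(-12/5 - 2))/3 = 1 + (19*(-22/5))/3 = 1 + (1/3)*(-418/5) = 1 - 418/15 = -403/15 ≈ -26.867)
y*b(N) = -(-403)*(-18)/15 = -403/15*18 = -2418/5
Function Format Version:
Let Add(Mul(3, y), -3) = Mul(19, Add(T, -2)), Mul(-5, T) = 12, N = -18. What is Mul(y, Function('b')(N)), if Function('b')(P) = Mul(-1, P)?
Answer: Rational(-2418, 5) ≈ -483.60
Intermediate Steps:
T = Rational(-12, 5) (T = Mul(Rational(-1, 5), 12) = Rational(-12, 5) ≈ -2.4000)
y = Rational(-403, 15) (y = Add(1, Mul(Rational(1, 3), Mul(19, Add(Rational(-12, 5), -2)))) = Add(1, Mul(Rational(1, 3), Mul(19, Rational(-22, 5)))) = Add(1, Mul(Rational(1, 3), Rational(-418, 5))) = Add(1, Rational(-418, 15)) = Rational(-403, 15) ≈ -26.867)
Mul(y, Function('b')(N)) = Mul(Rational(-403, 15), Mul(-1, -18)) = Mul(Rational(-403, 15), 18) = Rational(-2418, 5)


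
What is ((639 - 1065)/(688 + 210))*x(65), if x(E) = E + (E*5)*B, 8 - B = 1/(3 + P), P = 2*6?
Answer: -563030/449 ≈ -1254.0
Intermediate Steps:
P = 12
B = 119/15 (B = 8 - 1/(3 + 12) = 8 - 1/15 = 119/15 ≈ 7.9333)
x(E) = 122*E/3 (x(E) = E + (E*5)*(119/15) = E + (5*E)*(119/15) = E + 119*E/3 = 122*E/3)
((639 - 1065)/(688 + 210))*x(65) = ((639 - 1065)/(688 + 210))*((122/3)*65) = -426/898*(7930/3) = -426*1/898*(7930/3) = -213/449*7930/3 = -563030/449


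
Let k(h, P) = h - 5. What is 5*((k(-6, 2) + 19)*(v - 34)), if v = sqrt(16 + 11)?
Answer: -1360 + 120*sqrt(3) ≈ -1152.2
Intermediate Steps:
k(h, P) = -5 + h
v = 3*sqrt(3) (v = sqrt(27) = 3*sqrt(3) ≈ 5.1962)
5*((k(-6, 2) + 19)*(v - 34)) = 5*(((-5 - 6) + 19)*(3*sqrt(3) - 34)) = 5*((-11 + 19)*(-34 + 3*sqrt(3))) = 5*(8*(-34 + 3*sqrt(3))) = 5*(-272 + 24*sqrt(3)) = -1360 + 120*sqrt(3)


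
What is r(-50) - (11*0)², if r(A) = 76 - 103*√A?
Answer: 76 - 515*I*√2 ≈ 76.0 - 728.32*I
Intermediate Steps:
r(A) = 76 - 103*√A
r(-50) - (11*0)² = (76 - 515*I*√2) - (11*0)² = (76 - 515*I*√2) - 1*0² = (76 - 515*I*√2) - 1*0 = (76 - 515*I*√2) + 0 = 76 - 515*I*√2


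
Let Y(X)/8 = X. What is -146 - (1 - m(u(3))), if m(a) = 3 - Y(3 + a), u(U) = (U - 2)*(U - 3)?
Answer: -168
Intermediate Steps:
u(U) = (-3 + U)*(-2 + U) (u(U) = (-2 + U)*(-3 + U) = (-3 + U)*(-2 + U))
Y(X) = 8*X
m(a) = -21 - 8*a (m(a) = 3 - 8*(3 + a) = 3 - (24 + 8*a) = 3 + (-24 - 8*a) = -21 - 8*a)
-146 - (1 - m(u(3))) = -146 - (1 - (-21 - 8*(6 + 3**2 - 5*3))) = -146 - (1 - (-21 - 8*(6 + 9 - 15))) = -146 - (1 - (-21 - 8*0)) = -146 - (1 - (-21 + 0)) = -146 - (1 - 1*(-21)) = -146 - (1 + 21) = -146 - 1*22 = -146 - 22 = -168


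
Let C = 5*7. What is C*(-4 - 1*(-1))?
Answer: -105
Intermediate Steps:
C = 35
C*(-4 - 1*(-1)) = 35*(-4 - 1*(-1)) = 35*(-4 + 1) = 35*(-3) = -105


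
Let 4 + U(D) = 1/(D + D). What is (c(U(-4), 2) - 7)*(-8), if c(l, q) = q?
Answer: 40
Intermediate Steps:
U(D) = -4 + 1/(2*D) (U(D) = -4 + 1/(D + D) = -4 + 1/(2*D))
(c(U(-4), 2) - 7)*(-8) = (2 - 7)*(-8) = -5*(-8) = 40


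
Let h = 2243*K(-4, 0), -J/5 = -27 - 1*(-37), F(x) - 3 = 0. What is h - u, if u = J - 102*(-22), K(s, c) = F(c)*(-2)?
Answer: -15652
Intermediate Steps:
F(x) = 3 (F(x) = 3 + 0 = 3)
J = -50 (J = -5*(-27 - 1*(-37)) = -5*(-27 + 37) = -5*10 = -50)
K(s, c) = -6 (K(s, c) = 3*(-2) = -6)
u = 2194 (u = -50 - 102*(-22) = -50 + 2244 = 2194)
h = -13458 (h = 2243*(-6) = -13458)
h - u = -13458 - 1*2194 = -13458 - 2194 = -15652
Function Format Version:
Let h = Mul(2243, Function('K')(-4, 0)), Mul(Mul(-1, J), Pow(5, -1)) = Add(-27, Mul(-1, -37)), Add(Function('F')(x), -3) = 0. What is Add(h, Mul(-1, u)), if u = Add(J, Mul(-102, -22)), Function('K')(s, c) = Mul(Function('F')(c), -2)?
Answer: -15652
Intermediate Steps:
Function('F')(x) = 3 (Function('F')(x) = Add(3, 0) = 3)
J = -50 (J = Mul(-5, Add(-27, Mul(-1, -37))) = Mul(-5, Add(-27, 37)) = Mul(-5, 10) = -50)
Function('K')(s, c) = -6 (Function('K')(s, c) = Mul(3, -2) = -6)
u = 2194 (u = Add(-50, Mul(-102, -22)) = Add(-50, 2244) = 2194)
h = -13458 (h = Mul(2243, -6) = -13458)
Add(h, Mul(-1, u)) = Add(-13458, Mul(-1, 2194)) = Add(-13458, -2194) = -15652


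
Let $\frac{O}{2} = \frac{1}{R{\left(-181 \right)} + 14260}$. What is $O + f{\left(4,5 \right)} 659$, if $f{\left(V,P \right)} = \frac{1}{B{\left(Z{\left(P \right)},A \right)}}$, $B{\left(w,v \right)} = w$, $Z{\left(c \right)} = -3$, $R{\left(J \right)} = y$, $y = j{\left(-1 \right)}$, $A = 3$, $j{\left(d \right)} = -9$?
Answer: $- \frac{9391403}{42753} \approx -219.67$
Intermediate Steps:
$y = -9$
$R{\left(J \right)} = -9$
$O = \frac{2}{14251}$ ($O = \frac{2}{-9 + 14260} = \frac{2}{14251} \approx 0.00014034$)
$f{\left(V,P \right)} = - \frac{1}{3}$ ($f{\left(V,P \right)} = \frac{1}{-3} = - \frac{1}{3}$)
$O + f{\left(4,5 \right)} 659 = \frac{2}{14251} - \frac{659}{3} = - \frac{9391403}{42753}$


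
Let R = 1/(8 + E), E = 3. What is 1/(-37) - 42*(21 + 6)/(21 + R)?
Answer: -230885/4292 ≈ -53.794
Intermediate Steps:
R = 1/11 (R = 1/(8 + 3) = 1/11 ≈ 0.090909)
1/(-37) - 42*(21 + 6)/(21 + R) = 1/(-37) - 42*(21 + 6)/(21 + 1/11) = -1/37 - 1134/232/11 = -1/37 - 1134*11/232 = -1/37 - 42*297/232 = -1/37 - 6237/116 = -230885/4292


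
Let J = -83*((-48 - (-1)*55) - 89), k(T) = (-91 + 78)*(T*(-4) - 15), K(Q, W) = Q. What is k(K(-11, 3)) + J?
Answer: 6429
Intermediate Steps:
k(T) = 195 + 52*T (k(T) = -13*(-4*T - 15) = -13*(-15 - 4*T) = 195 + 52*T)
J = 6806 (J = -83*((-48 - 1*(-55)) - 89) = -83*((-48 + 55) - 89) = -83*(7 - 89) = -83*(-82) = 6806)
k(K(-11, 3)) + J = (195 + 52*(-11)) + 6806 = (195 - 572) + 6806 = -377 + 6806 = 6429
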